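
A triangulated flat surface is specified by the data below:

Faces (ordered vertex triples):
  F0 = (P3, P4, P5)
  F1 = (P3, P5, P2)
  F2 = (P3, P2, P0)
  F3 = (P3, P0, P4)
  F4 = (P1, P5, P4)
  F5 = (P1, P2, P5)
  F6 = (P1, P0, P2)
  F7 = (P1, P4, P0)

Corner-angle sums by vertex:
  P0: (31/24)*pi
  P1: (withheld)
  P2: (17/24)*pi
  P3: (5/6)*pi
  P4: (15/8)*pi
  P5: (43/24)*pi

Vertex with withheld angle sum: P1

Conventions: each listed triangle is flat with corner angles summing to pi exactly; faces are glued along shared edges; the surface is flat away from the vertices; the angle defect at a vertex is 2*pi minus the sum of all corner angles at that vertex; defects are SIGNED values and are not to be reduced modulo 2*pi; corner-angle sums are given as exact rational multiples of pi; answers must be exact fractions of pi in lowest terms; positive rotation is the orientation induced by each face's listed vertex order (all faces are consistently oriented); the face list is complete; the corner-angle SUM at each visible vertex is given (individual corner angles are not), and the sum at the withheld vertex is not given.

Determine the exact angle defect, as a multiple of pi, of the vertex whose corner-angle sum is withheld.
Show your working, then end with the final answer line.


V = 6, E = 12, F = 8; chi = V - E + F = 2
Gauss-Bonnet: total defect = 2*pi*chi = 4*pi; visible defects sum to (7/2)*pi

Answer: defect(P1) = pi/2


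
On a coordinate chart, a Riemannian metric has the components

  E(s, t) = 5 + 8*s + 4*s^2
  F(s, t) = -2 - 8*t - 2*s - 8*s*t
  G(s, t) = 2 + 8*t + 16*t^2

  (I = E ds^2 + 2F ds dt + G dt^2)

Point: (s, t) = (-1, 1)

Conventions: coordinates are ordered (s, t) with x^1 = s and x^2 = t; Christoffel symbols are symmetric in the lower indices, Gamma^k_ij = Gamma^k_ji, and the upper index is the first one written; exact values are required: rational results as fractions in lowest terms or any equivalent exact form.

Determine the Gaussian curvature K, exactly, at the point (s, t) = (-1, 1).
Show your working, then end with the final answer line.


E = 1, F = 0, G = 26, EG - F^2 = 26 at the point
E_s = 0, E_t = 0, F_s = -10, F_t = 0, G_s = 0, G_t = 40
E_tt = 0, F_st = -8, G_ss = 0
The intrinsic route: Brioschi's K = (det M1 - det M2)/(EG - F^2)^2.
M1 = [[-E_tt/2 + F_st - G_ss/2, E_s/2, F_s - E_t/2], [F_t - G_s/2, E, F], [G_t/2, F, G]] = [[-8, 0, -10], [0, 1, 0], [20, 0, 26]]; det M1 = -8
M2 = [[0, E_t/2, G_s/2], [E_t/2, E, F], [G_s/2, F, G]] = [[0, 0, 0], [0, 1, 0], [0, 0, 26]]; det M2 = 0
det M1 - det M2 = -8; K = -8 / (26)^2 = -2/169

Answer: K = -2/169


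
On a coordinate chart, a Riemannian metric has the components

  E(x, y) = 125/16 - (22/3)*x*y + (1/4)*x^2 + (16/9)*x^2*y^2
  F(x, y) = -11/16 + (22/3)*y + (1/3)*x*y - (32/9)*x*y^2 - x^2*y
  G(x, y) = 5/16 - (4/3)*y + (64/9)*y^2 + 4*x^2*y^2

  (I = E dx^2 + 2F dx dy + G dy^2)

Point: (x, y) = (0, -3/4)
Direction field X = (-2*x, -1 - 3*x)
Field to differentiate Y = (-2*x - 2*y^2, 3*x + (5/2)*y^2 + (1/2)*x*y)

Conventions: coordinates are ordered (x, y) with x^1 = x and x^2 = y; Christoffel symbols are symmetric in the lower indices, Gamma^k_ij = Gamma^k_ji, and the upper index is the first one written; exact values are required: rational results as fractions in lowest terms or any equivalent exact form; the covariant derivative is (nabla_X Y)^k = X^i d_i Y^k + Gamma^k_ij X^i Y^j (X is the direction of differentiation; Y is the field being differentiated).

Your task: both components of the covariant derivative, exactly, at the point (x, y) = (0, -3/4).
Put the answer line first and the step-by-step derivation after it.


Answer: (nabla_X Y)^x = -783/206, (nabla_X Y)^y = 1815/412

E = 125/16, F = -99/16, G = 85/16 at the point
E_x = 11/2, E_y = 0, F_x = -9/4, F_y = 22/3, G_x = 0, G_y = -12
EG - F^2 = 103/32;  g^inv = (32/103) * [[85/16, 99/16], [99/16, 125/16]]
first-kind symbols [ij,l] = (1/2)(d_i g_jl + d_j g_il - d_l g_ij): [xx,x] = E_x/2 = 11/4, [xx,y] = F_x - E_y/2 = -9/4, [xy,x] = E_y/2 = 0, [xy,y] = G_x/2 = 0, [yy,x] = F_y - G_x/2 = 22/3, [yy,y] = G_y/2 = -6
Gamma^x_ij = (G*[ij,x] - F*[ij,y])/(EG - F^2), Gamma^y_ij = (E*[ij,y] - F*[ij,x])/(EG - F^2)
Gamma_xxx = 22/103, Gamma_xxy = 0, Gamma_xyy = 176/309, Gamma_yxx = -18/103, Gamma_yxy = 0, Gamma_yyy = -48/103
X = (0, -1), Y = (-9/8, 45/32) at the point


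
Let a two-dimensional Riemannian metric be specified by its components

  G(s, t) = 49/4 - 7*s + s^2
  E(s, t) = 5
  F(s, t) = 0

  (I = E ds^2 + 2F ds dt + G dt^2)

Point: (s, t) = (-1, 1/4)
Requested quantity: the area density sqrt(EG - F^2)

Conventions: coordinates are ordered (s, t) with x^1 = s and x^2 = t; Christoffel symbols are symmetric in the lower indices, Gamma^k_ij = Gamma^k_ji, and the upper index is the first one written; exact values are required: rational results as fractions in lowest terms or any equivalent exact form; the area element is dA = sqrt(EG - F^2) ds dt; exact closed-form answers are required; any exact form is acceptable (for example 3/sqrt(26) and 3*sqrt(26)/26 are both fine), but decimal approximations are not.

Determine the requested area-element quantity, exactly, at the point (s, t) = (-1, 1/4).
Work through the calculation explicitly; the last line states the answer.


E = 5, F = 0, G = 81/4; EG - F^2 = 405/4

Answer: sqrt(EG - F^2) = 9*sqrt(5)/2


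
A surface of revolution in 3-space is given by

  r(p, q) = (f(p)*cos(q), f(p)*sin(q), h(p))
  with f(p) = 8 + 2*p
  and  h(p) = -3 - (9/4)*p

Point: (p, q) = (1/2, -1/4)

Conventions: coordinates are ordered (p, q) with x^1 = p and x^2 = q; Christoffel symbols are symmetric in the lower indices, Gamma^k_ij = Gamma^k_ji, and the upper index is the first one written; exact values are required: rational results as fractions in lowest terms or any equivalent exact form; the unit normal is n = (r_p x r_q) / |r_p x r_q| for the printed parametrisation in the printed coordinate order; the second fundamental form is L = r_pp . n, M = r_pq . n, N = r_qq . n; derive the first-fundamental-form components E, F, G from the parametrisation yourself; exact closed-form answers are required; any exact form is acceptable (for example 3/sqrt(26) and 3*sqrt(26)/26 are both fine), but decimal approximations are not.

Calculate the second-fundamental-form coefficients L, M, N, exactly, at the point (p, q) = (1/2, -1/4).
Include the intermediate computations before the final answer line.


f = 9, f' = 2, f'' = 0, h' = -9/4, h'' = 0
E = 145/16, F = 0, G = 81; answer radicand W^2 = 145/16
unnormalised second-form numerators: l = 0, m = 0, n = -81/4; L = l/sqrt(145/16), and similarly M = m/sqrt(W^2), N = n/sqrt(W^2)

Answer: L = 0, M = 0, N = -81*sqrt(145)/145


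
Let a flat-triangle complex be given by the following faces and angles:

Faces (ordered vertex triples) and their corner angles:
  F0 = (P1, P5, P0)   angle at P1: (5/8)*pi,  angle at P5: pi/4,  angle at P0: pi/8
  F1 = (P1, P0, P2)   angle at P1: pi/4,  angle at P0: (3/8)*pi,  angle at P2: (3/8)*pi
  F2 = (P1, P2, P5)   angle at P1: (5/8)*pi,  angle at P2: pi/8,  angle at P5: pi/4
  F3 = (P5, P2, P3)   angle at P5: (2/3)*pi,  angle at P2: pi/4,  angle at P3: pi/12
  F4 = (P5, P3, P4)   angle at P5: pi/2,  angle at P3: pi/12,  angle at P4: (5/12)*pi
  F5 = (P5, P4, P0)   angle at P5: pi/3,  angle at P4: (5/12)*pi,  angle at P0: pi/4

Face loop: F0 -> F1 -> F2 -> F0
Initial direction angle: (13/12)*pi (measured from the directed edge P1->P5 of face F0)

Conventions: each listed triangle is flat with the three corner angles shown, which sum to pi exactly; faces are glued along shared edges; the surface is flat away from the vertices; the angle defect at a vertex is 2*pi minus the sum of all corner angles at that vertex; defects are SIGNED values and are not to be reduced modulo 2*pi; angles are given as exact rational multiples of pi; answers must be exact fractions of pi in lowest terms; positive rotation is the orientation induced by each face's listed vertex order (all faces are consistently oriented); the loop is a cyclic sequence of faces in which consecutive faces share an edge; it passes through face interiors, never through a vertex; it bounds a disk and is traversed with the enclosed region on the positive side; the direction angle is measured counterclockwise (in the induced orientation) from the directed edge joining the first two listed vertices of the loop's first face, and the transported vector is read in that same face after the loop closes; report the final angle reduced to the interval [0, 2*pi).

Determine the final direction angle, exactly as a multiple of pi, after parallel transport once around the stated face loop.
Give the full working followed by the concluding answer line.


enclosed vertex P1: corner angles sum to (3/2)*pi, defect = 2*pi - (3/2)*pi = pi/2
the final direction is the initial angle plus the enclosed defects, taken mod 2*pi in the induced orientation
final angle = (13/12)*pi + pi/2 = (19/12)*pi (mod 2*pi)

Answer: final direction angle = (19/12)*pi


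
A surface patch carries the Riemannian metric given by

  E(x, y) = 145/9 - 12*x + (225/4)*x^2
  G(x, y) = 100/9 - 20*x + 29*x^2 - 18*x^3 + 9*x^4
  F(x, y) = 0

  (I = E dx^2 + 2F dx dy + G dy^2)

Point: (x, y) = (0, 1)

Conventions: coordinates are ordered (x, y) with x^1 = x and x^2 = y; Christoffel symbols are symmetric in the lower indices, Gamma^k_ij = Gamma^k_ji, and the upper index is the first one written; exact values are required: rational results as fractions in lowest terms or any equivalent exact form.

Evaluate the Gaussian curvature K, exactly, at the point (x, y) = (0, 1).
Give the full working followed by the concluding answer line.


E = 145/9, F = 0, G = 100/9, EG - F^2 = 14500/81 at the point
E_x = -12, E_y = 0, F_x = 0, F_y = 0, G_x = -20, G_y = 0
E_yy = 0, F_xy = 0, G_xx = 58
Brioschi: K = (det M1 - det M2) / (EG - F^2)^2 with the standard first/second-derivative matrices M1, M2.
M1 = [[-E_yy/2 + F_xy - G_xx/2, E_x/2, F_x - E_y/2], [F_y - G_x/2, E, F], [G_y/2, F, G]] = [[-29, -6, 0], [10, 145/9, 0], [0, 0, 100/9]]; det M1 = -366500/81
M2 = [[0, E_y/2, G_x/2], [E_y/2, E, F], [G_x/2, F, G]] = [[0, 0, -10], [0, 145/9, 0], [-10, 0, 100/9]]; det M2 = -14500/9
det M1 - det M2 = -236000/81; K = -236000/81 / (14500/81)^2 = -9558/105125

Answer: K = -9558/105125


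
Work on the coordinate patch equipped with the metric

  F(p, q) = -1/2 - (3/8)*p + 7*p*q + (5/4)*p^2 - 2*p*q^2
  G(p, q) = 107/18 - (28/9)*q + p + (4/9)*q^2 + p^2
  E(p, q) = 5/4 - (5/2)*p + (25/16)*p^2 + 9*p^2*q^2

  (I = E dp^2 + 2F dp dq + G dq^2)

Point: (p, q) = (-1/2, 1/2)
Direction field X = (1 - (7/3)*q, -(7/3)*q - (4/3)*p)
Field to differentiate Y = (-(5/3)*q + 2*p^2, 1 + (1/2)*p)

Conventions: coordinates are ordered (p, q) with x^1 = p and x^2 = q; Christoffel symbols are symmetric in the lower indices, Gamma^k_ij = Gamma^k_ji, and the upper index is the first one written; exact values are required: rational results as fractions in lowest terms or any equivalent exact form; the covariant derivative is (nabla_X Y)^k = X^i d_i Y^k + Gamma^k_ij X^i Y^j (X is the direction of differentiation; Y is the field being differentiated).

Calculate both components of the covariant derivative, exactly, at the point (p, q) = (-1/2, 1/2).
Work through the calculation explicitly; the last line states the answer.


E = 221/64, F = -3/2, G = 17/4 at the point
E_p = -101/16, E_q = 9/4, F_p = 11/8, F_q = -5/2, G_p = 0, G_q = -8/3
EG - F^2 = 3181/256;  g^inv = (256/3181) * [[17/4, 3/2], [3/2, 221/64]]
first-kind symbols [ij,l] = (1/2)(d_i g_jl + d_j g_il - d_l g_ij): [pp,p] = E_p/2 = -101/32, [pp,q] = F_p - E_q/2 = 1/4, [pq,p] = E_q/2 = 9/8, [pq,q] = G_p/2 = 0, [qq,p] = F_q - G_p/2 = -5/2, [qq,q] = G_q/2 = -4/3
Gamma^p_ij = (G*[ij,p] - F*[ij,q])/(EG - F^2), Gamma^q_ij = (E*[ij,q] - F*[ij,p])/(EG - F^2)
Gamma_ppp = -3338/3181, Gamma_ppq = 1224/3181, Gamma_pqq = -3232/3181, Gamma_qpp = -991/3181, Gamma_qpq = 432/3181, Gamma_qqq = -6416/9543
X = (-1/6, -1/2), Y = (-1/3, 3/4) at the point

Answer: (nabla_X Y)^p = 86197/57258, (nabla_X Y)^q = 17995/114516


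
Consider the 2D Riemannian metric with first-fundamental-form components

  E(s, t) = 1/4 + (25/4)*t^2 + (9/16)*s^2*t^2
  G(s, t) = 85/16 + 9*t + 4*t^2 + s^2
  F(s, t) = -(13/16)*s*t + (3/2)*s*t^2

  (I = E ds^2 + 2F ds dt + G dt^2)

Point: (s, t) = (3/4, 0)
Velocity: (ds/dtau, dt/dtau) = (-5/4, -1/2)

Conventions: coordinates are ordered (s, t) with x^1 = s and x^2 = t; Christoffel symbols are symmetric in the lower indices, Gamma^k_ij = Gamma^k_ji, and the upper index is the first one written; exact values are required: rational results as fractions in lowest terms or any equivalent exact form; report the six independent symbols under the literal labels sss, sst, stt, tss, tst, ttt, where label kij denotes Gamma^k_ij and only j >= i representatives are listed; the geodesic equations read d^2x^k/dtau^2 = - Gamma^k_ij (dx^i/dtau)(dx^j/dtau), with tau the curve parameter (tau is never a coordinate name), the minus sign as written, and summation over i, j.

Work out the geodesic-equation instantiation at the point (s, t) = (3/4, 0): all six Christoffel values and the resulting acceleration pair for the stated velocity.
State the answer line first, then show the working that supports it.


Answer: Gamma_sss = 0, Gamma_sst = 0, Gamma_stt = -87/16, Gamma_tss = 0, Gamma_tst = 6/47, Gamma_ttt = 36/47; accelerations (d^2s/dtau^2, d^2t/dtau^2) = (87/64, -33/94)

E = 1/4, F = 0, G = 47/8 at the point
E_s = 0, E_t = 0, F_s = 0, F_t = -39/64, G_s = 3/2, G_t = 9
EG - F^2 = 47/32;  g^inv = (32/47) * [[47/8, 0], [0, 1/4]]
first-kind symbols [ij,l] = (1/2)(d_i g_jl + d_j g_il - d_l g_ij): [ss,s] = E_s/2 = 0, [ss,t] = F_s - E_t/2 = 0, [st,s] = E_t/2 = 0, [st,t] = G_s/2 = 3/4, [tt,s] = F_t - G_s/2 = -87/64, [tt,t] = G_t/2 = 9/2
Gamma^s_ij = (G*[ij,s] - F*[ij,t])/(EG - F^2), Gamma^t_ij = (E*[ij,t] - F*[ij,s])/(EG - F^2)
Gamma_sss = 0, Gamma_sst = 0, Gamma_stt = -87/16, Gamma_tss = 0, Gamma_tst = 6/47, Gamma_ttt = 36/47
d^2s/dtau^2 = -(Gamma_sss*(-5/4)^2 + 2*Gamma_sst*(-5/4)*(-1/2) + Gamma_stt*(-1/2)^2) = 87/64
d^2t/dtau^2 = -(Gamma_tss*(-5/4)^2 + 2*Gamma_tst*(-5/4)*(-1/2) + Gamma_ttt*(-1/2)^2) = -33/94


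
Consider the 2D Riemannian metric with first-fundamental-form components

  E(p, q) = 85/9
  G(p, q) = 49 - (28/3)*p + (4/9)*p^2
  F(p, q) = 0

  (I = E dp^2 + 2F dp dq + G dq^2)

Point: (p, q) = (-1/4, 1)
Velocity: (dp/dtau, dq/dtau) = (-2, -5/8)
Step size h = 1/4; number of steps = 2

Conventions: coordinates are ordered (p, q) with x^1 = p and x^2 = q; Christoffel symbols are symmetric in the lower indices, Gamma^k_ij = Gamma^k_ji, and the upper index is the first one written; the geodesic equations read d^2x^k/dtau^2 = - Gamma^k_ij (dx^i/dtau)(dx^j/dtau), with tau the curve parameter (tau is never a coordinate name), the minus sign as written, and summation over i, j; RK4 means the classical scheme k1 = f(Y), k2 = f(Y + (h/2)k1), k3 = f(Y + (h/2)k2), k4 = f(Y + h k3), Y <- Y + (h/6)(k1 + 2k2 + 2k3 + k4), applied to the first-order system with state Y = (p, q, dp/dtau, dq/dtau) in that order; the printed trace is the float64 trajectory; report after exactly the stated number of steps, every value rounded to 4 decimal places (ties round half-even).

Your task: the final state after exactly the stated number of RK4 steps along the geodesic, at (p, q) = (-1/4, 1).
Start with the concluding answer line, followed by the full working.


Answer: p = -1.2726, q = 0.7145, dp/dtau = -2.0864, dq/dtau = -0.5211

f(Y) = (dp/dtau, dq/dtau, -Gamma^p_ij Y'^i Y'^j, -Gamma^q_ij Y'^i Y'^j) with the Gammas evaluated at the stage position; h = 0.250000; intermediate values shown to 6 dp
step 0: p = -0.2500, q = 1.0000, dp/dtau = -2.0000, dq/dtau = -0.6250
step 1:
  k1: at (p, q) = (-0.250000, 1.000000), (dp/dtau, dq/dtau) = (-2.000000, -0.625000); Gamma_ppp = 0.000000, Gamma_ppq = 0.000000, Gamma_pqq = 0.505882, Gamma_qpp = 0.000000, Gamma_qpq = -0.093023, Gamma_qqq = 0.000000; k1 = (-2.000000, -0.625000, -0.197610, 0.232558)
  k2: at (p, q) = (-0.500000, 0.921875), (dp/dtau, dq/dtau) = (-2.024701, -0.595930); Gamma_ppp = 0.000000, Gamma_ppq = 0.000000, Gamma_pqq = 0.517647, Gamma_qpp = 0.000000, Gamma_qpq = -0.090909, Gamma_qqq = 0.000000; k2 = (-2.024701, -0.595930, -0.183833, 0.219378)
  k3: at (p, q) = (-0.503088, 0.925509), (dp/dtau, dq/dtau) = (-2.022979, -0.597578); Gamma_ppp = 0.000000, Gamma_ppq = 0.000000, Gamma_pqq = 0.517792, Gamma_qpp = 0.000000, Gamma_qpq = -0.090884, Gamma_qqq = 0.000000; k3 = (-2.022979, -0.597578, -0.184903, 0.219736)
  k4: at (p, q) = (-0.755745, 0.850606), (dp/dtau, dq/dtau) = (-2.046226, -0.570066); Gamma_ppp = 0.000000, Gamma_ppq = 0.000000, Gamma_pqq = 0.529682, Gamma_qpp = 0.000000, Gamma_qpq = -0.088844, Gamma_qqq = 0.000000; k4 = (-2.046226, -0.570066, -0.172134, 0.207269)
  Y <- Y + (h/6)(k1 + 2k2 + 2k3 + k4): p = -0.7559, q = 0.8507, dp/dtau = -2.0461, dq/dtau = -0.5701
step 2:
  k1: at (p, q) = (-0.755899, 0.850747), (dp/dtau, dq/dtau) = (-2.046134, -0.570081); Gamma_ppp = 0.000000, Gamma_ppq = 0.000000, Gamma_pqq = 0.529689, Gamma_qpp = 0.000000, Gamma_qpq = -0.088842, Gamma_qqq = 0.000000; k1 = (-2.046134, -0.570081, -0.172145, 0.207262)
  k2: at (p, q) = (-1.011666, 0.779486), (dp/dtau, dq/dtau) = (-2.067652, -0.544173); Gamma_ppp = 0.000000, Gamma_ppq = 0.000000, Gamma_pqq = 0.541725, Gamma_qpp = 0.000000, Gamma_qpq = -0.086868, Gamma_qqq = 0.000000; k2 = (-2.067652, -0.544173, -0.160418, 0.195482)
  k3: at (p, q) = (-1.014356, 0.782725), (dp/dtau, dq/dtau) = (-2.066186, -0.545646); Gamma_ppp = 0.000000, Gamma_ppq = 0.000000, Gamma_pqq = 0.541852, Gamma_qpp = 0.000000, Gamma_qpq = -0.086848, Gamma_qqq = 0.000000; k3 = (-2.066186, -0.545646, -0.161325, 0.195826)
  k4: at (p, q) = (-1.272446, 0.714335), (dp/dtau, dq/dtau) = (-2.086465, -0.521124); Gamma_ppp = 0.000000, Gamma_ppq = 0.000000, Gamma_pqq = 0.553997, Gamma_qpp = 0.000000, Gamma_qpq = -0.084944, Gamma_qqq = 0.000000; k4 = (-2.086465, -0.521124, -0.150449, 0.184721)
  Y <- Y + (h/6)(k1 + 2k2 + 2k3 + k4): p = -1.2726, q = 0.7145, dp/dtau = -2.0864, dq/dtau = -0.5211


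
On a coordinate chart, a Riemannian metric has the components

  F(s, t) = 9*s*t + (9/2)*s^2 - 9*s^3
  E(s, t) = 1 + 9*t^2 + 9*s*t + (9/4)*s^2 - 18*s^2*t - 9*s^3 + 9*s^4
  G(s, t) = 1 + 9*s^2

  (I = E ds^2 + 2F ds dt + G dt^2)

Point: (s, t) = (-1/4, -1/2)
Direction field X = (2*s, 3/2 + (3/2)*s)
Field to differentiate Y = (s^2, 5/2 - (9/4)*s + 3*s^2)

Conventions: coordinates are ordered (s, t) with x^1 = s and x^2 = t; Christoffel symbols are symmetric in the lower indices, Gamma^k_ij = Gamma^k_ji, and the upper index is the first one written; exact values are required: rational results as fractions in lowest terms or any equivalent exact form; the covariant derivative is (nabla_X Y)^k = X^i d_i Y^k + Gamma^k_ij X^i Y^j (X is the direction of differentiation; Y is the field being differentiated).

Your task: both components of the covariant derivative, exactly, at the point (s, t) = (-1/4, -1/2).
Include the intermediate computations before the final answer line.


E = 1345/256, F = 99/64, G = 25/16 at the point
E_s = -99/8, E_t = -99/8, F_s = -135/16, F_t = -9/4, G_s = -9/2, G_t = 0
EG - F^2 = 1489/256;  g^inv = (256/1489) * [[25/16, -99/64], [-99/64, 1345/256]]
first-kind symbols [ij,l] = (1/2)(d_i g_jl + d_j g_il - d_l g_ij): [ss,s] = E_s/2 = -99/16, [ss,t] = F_s - E_t/2 = -9/4, [st,s] = E_t/2 = -99/16, [st,t] = G_s/2 = -9/4, [tt,s] = F_t - G_s/2 = 0, [tt,t] = G_t/2 = 0
Gamma^s_ij = (G*[ij,s] - F*[ij,t])/(EG - F^2), Gamma^t_ij = (E*[ij,t] - F*[ij,s])/(EG - F^2)
Gamma_sss = -1584/1489, Gamma_sst = -1584/1489, Gamma_stt = 0, Gamma_tss = -576/1489, Gamma_tst = -576/1489, Gamma_ttt = 0
X = (-1/2, 9/8), Y = (1/16, 13/4) at the point

Answer: (nabla_X Y)^s = 23075/11912, (nabla_X Y)^t = 29643/11912


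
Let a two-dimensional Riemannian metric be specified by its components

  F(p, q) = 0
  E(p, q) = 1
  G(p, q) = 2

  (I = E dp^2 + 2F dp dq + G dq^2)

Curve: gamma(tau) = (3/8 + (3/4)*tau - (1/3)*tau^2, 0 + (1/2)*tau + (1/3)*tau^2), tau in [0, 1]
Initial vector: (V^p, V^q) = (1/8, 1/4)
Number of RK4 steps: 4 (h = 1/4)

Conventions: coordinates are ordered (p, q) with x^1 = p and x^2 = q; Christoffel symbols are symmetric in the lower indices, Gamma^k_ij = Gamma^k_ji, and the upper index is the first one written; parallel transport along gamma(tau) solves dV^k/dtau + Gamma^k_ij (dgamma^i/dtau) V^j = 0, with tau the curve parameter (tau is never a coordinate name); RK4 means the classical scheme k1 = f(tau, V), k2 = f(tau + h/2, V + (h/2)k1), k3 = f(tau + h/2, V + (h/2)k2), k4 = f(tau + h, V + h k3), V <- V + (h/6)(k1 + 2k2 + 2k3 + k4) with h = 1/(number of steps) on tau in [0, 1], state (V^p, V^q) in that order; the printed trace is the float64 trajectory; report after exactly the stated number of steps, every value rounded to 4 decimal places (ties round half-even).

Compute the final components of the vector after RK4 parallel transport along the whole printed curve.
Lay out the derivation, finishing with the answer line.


gamma'(tau) = (3/4 - (2/3)*tau, 1/2 + (2/3)*tau); f(tau, V)^k = -Gamma^k_ij(gamma(tau)) gamma'^i(tau) V^j; h = 1/4; intermediate values shown to 6 dp
curve data and Christoffel symbols at the stage parameters:
  tau = 0.000000: gamma = (0.375000, 0.000000), gamma' = (0.750000, 0.500000); Gamma_ppp = 0.000000, Gamma_ppq = 0.000000, Gamma_pqq = 0.000000, Gamma_qpp = 0.000000, Gamma_qpq = 0.000000, Gamma_qqq = 0.000000
  tau = 0.125000: gamma = (0.463542, 0.067708), gamma' = (0.666667, 0.583333); Gamma_ppp = 0.000000, Gamma_ppq = 0.000000, Gamma_pqq = 0.000000, Gamma_qpp = 0.000000, Gamma_qpq = 0.000000, Gamma_qqq = 0.000000
  tau = 0.250000: gamma = (0.541667, 0.145833), gamma' = (0.583333, 0.666667); Gamma_ppp = 0.000000, Gamma_ppq = 0.000000, Gamma_pqq = 0.000000, Gamma_qpp = 0.000000, Gamma_qpq = 0.000000, Gamma_qqq = 0.000000
  tau = 0.375000: gamma = (0.609375, 0.234375), gamma' = (0.500000, 0.750000); Gamma_ppp = 0.000000, Gamma_ppq = 0.000000, Gamma_pqq = 0.000000, Gamma_qpp = 0.000000, Gamma_qpq = 0.000000, Gamma_qqq = 0.000000
  tau = 0.500000: gamma = (0.666667, 0.333333), gamma' = (0.416667, 0.833333); Gamma_ppp = 0.000000, Gamma_ppq = 0.000000, Gamma_pqq = 0.000000, Gamma_qpp = 0.000000, Gamma_qpq = 0.000000, Gamma_qqq = 0.000000
  tau = 0.625000: gamma = (0.713542, 0.442708), gamma' = (0.333333, 0.916667); Gamma_ppp = 0.000000, Gamma_ppq = 0.000000, Gamma_pqq = 0.000000, Gamma_qpp = 0.000000, Gamma_qpq = 0.000000, Gamma_qqq = 0.000000
  tau = 0.750000: gamma = (0.750000, 0.562500), gamma' = (0.250000, 1.000000); Gamma_ppp = 0.000000, Gamma_ppq = 0.000000, Gamma_pqq = 0.000000, Gamma_qpp = 0.000000, Gamma_qpq = 0.000000, Gamma_qqq = 0.000000
  tau = 0.875000: gamma = (0.776042, 0.692708), gamma' = (0.166667, 1.083333); Gamma_ppp = 0.000000, Gamma_ppq = 0.000000, Gamma_pqq = 0.000000, Gamma_qpp = 0.000000, Gamma_qpq = 0.000000, Gamma_qqq = 0.000000
  tau = 1.000000: gamma = (0.791667, 0.833333), gamma' = (0.083333, 1.166667); Gamma_ppp = 0.000000, Gamma_ppq = 0.000000, Gamma_pqq = 0.000000, Gamma_qpp = 0.000000, Gamma_qpq = 0.000000, Gamma_qqq = 0.000000
step 0: V^p = 0.1250, V^q = 0.2500
step 1: k1 = (0.000000, 0.000000), k2 = (0.000000, 0.000000), k3 = (0.000000, 0.000000), k4 = (0.000000, 0.000000); V <- V + (h/6)(k1 + 2k2 + 2k3 + k4): V^p = 0.1250, V^q = 0.2500
step 2: k1 = (0.000000, 0.000000), k2 = (0.000000, 0.000000), k3 = (0.000000, 0.000000), k4 = (0.000000, 0.000000); V <- V + (h/6)(k1 + 2k2 + 2k3 + k4): V^p = 0.1250, V^q = 0.2500
step 3: k1 = (0.000000, 0.000000), k2 = (0.000000, 0.000000), k3 = (0.000000, 0.000000), k4 = (0.000000, 0.000000); V <- V + (h/6)(k1 + 2k2 + 2k3 + k4): V^p = 0.1250, V^q = 0.2500
step 4: k1 = (0.000000, 0.000000), k2 = (0.000000, 0.000000), k3 = (0.000000, 0.000000), k4 = (0.000000, 0.000000); V <- V + (h/6)(k1 + 2k2 + 2k3 + k4): V^p = 0.1250, V^q = 0.2500

Answer: V^p = 0.1250, V^q = 0.2500


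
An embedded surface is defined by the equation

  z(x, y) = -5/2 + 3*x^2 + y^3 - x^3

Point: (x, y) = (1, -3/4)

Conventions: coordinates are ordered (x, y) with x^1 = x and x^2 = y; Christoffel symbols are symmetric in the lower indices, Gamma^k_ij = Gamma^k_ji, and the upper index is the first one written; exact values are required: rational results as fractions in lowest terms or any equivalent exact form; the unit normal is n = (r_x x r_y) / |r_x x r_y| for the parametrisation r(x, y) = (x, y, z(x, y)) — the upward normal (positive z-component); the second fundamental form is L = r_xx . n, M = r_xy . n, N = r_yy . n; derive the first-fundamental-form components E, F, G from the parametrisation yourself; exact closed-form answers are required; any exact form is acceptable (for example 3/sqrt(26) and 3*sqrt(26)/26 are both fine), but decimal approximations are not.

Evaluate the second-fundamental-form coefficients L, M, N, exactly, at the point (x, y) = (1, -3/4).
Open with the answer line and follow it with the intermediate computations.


Answer: L = 0, M = 0, N = -72*sqrt(3289)/3289

z_x = 3, z_y = 27/16, z_xx = 0, z_xy = 0, z_yy = -9/2
E = 10, F = 81/16, G = 985/256; answer radicand W^2 = 3289/256
unnormalised second-form numerators: l = 0, m = 0, n = -9/2; L = l/sqrt(3289/256), and similarly M = m/sqrt(W^2), N = n/sqrt(W^2)


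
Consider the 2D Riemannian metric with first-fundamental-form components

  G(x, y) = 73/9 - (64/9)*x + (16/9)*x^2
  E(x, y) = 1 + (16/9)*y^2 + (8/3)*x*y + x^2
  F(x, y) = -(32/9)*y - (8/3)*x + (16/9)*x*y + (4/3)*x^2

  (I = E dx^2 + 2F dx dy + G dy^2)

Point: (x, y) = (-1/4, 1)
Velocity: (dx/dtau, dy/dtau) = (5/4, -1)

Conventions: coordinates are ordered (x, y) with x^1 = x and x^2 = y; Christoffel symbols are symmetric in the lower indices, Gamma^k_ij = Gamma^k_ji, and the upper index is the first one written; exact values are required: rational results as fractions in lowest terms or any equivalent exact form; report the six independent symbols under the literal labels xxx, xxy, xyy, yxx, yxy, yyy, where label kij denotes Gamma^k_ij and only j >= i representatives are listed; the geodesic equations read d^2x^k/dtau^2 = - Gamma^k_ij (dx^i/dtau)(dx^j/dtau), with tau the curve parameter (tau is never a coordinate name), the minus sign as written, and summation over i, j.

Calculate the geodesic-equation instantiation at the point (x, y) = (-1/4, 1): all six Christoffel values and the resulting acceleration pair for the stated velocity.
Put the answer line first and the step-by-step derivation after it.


Answer: Gamma_xxx = 156/1609, Gamma_xxy = 208/1609, Gamma_xyy = 0, Gamma_yxx = -432/1609, Gamma_yxy = -576/1609, Gamma_yyy = 0; accelerations (d^2x/dtau^2, d^2y/dtau^2) = (1105/6436, -765/1609)

E = 313/144, F = -13/4, G = 10 at the point
E_x = 13/6, E_y = 26/9, F_x = -14/9, F_y = -4, G_x = -8, G_y = 0
EG - F^2 = 1609/144;  g^inv = (144/1609) * [[10, 13/4], [13/4, 313/144]]
first-kind symbols [ij,l] = (1/2)(d_i g_jl + d_j g_il - d_l g_ij): [xx,x] = E_x/2 = 13/12, [xx,y] = F_x - E_y/2 = -3, [xy,x] = E_y/2 = 13/9, [xy,y] = G_x/2 = -4, [yy,x] = F_y - G_x/2 = 0, [yy,y] = G_y/2 = 0
Gamma^x_ij = (G*[ij,x] - F*[ij,y])/(EG - F^2), Gamma^y_ij = (E*[ij,y] - F*[ij,x])/(EG - F^2)
Gamma_xxx = 156/1609, Gamma_xxy = 208/1609, Gamma_xyy = 0, Gamma_yxx = -432/1609, Gamma_yxy = -576/1609, Gamma_yyy = 0
d^2x/dtau^2 = -(Gamma_xxx*(5/4)^2 + 2*Gamma_xxy*(5/4)*(-1) + Gamma_xyy*(-1)^2) = 1105/6436
d^2y/dtau^2 = -(Gamma_yxx*(5/4)^2 + 2*Gamma_yxy*(5/4)*(-1) + Gamma_yyy*(-1)^2) = -765/1609


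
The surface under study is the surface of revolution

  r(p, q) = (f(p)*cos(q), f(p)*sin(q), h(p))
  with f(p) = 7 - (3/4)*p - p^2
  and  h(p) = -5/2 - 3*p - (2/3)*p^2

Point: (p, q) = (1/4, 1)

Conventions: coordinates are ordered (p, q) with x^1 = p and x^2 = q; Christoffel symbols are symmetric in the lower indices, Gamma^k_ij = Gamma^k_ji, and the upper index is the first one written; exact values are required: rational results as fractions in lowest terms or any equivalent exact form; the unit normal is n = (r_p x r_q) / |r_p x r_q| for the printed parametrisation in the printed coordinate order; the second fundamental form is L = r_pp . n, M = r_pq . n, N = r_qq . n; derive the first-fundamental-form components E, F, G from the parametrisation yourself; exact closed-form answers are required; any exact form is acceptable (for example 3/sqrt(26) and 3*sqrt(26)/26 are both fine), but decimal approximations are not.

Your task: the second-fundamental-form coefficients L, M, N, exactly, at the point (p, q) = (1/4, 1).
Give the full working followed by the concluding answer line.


f = 27/4, f' = -5/4, f'' = -2, h' = -10/3, h'' = -4/3
E = 1825/144, F = 0, G = 729/16; answer radicand W^2 = 1825/144
unnormalised second-form numerators: l = -5, m = 0, n = -45/2; L = l/sqrt(1825/144), and similarly M = m/sqrt(W^2), N = n/sqrt(W^2)

Answer: L = -12*sqrt(73)/73, M = 0, N = -54*sqrt(73)/73


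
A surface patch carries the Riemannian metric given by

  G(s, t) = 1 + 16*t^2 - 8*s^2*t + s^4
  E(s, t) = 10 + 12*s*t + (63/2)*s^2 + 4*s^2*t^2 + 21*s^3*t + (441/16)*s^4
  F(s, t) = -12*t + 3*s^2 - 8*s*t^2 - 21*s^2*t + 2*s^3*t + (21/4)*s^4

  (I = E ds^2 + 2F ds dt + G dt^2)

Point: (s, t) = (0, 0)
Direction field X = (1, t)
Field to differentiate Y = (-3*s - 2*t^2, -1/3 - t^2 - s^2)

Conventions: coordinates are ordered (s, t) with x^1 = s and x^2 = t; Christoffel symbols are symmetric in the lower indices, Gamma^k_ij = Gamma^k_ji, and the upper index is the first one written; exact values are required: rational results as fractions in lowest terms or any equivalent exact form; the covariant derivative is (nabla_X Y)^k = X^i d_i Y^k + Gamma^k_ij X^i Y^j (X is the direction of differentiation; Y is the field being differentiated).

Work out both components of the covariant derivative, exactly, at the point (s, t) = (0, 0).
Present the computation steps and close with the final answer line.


E = 10, F = 0, G = 1 at the point
E_s = 0, E_t = 0, F_s = 0, F_t = -12, G_s = 0, G_t = 0
EG - F^2 = 10;  g^inv = (1/10) * [[1, 0], [0, 10]]
first-kind symbols [ij,l] = (1/2)(d_i g_jl + d_j g_il - d_l g_ij): [ss,s] = E_s/2 = 0, [ss,t] = F_s - E_t/2 = 0, [st,s] = E_t/2 = 0, [st,t] = G_s/2 = 0, [tt,s] = F_t - G_s/2 = -12, [tt,t] = G_t/2 = 0
Gamma^s_ij = (G*[ij,s] - F*[ij,t])/(EG - F^2), Gamma^t_ij = (E*[ij,t] - F*[ij,s])/(EG - F^2)
Gamma_sss = 0, Gamma_sst = 0, Gamma_stt = -6/5, Gamma_tss = 0, Gamma_tst = 0, Gamma_ttt = 0
X = (1, 0), Y = (0, -1/3) at the point

Answer: (nabla_X Y)^s = -3, (nabla_X Y)^t = 0


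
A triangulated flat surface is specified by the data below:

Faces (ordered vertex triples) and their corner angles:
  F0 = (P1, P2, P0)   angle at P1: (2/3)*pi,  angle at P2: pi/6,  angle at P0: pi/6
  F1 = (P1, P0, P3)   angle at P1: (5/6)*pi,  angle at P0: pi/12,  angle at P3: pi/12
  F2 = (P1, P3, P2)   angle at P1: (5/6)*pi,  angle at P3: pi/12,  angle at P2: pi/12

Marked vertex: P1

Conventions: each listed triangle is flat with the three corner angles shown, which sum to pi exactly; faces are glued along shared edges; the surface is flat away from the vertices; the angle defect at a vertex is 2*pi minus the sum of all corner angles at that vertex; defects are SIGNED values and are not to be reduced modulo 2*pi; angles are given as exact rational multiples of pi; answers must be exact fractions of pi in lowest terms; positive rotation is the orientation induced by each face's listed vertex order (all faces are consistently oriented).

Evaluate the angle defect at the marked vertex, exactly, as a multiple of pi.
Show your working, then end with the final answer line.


Sum of corner angles at P1: (7/3)*pi
defect = 2*pi - (7/3)*pi

Answer: defect(P1) = -pi/3


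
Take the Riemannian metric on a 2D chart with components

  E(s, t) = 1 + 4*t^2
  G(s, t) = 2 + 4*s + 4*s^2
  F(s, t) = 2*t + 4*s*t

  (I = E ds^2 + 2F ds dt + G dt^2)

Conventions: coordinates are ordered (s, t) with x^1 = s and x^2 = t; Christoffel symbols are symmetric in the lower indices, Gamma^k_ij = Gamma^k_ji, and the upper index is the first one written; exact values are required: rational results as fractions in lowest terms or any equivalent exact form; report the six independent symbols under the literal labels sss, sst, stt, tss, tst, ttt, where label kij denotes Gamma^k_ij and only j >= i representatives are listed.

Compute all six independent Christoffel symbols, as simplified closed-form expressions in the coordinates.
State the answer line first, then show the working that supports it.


Answer: Gamma_sss = 0, Gamma_sst = 2*t/(2*s^2 + 2*s + 2*t^2 + 1), Gamma_stt = 0, Gamma_tss = 0, Gamma_tst = (2*s + 1)/(2*s^2 + 2*s + 2*t^2 + 1), Gamma_ttt = 0

E = 1 + 4*t^2; F = 2*t + 4*s*t; G = 2 + 4*s + 4*s^2
Gamma^k_ij = (1/2) g^{kl} (d_i g_jl + d_j g_il - d_l g_ij), with g^inv = (1/(EG-F^2)) [[G, -F], [-F, E]]
first partials: E_s = 0, E_t = 8*t, F_s = 4*t, F_t = 2 + 4*s, G_s = 4 + 8*s, G_t = 0
D = EG - F^2 = 2 + 4*s + 4*t^2 + 4*s^2
expanded: Gamma^s_ss = (G E_s - 2F F_s + F E_t)/(2D), Gamma^s_st = (G E_t - F G_s)/(2D), Gamma^s_tt = (2G F_t - G G_s - F G_t)/(2D), Gamma^t_ss = (2E F_s - E E_t - F E_s)/(2D), Gamma^t_st = (E G_s - F E_t)/(2D), Gamma^t_tt = (E G_t - 2F F_t + F G_s)/(2D); substitute and cancel common factors


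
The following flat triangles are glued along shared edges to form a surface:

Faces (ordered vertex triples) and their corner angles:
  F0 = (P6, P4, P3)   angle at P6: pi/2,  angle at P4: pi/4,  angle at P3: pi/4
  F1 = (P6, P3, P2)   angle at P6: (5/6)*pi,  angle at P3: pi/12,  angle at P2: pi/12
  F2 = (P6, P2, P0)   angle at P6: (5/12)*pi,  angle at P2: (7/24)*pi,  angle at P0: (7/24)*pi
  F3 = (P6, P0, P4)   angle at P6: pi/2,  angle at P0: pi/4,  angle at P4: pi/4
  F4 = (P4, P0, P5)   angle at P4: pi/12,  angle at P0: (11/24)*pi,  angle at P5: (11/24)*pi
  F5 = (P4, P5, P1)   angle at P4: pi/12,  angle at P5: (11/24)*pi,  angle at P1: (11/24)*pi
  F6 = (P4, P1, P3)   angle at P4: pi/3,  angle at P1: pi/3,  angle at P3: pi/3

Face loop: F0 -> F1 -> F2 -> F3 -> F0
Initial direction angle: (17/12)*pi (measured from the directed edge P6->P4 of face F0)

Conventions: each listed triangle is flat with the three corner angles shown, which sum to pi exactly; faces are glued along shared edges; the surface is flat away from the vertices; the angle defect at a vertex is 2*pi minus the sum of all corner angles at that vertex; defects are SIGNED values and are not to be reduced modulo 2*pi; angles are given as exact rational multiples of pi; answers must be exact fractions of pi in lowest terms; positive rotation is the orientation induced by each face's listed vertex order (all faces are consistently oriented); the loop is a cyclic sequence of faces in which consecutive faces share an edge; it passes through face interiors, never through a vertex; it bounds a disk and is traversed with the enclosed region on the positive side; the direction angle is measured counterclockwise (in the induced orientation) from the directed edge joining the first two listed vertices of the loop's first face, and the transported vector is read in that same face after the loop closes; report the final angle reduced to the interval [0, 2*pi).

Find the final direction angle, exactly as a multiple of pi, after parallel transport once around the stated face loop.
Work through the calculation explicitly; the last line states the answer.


enclosed vertex P6: corner angles sum to (9/4)*pi, defect = 2*pi - (9/4)*pi = -pi/4
final direction = starting direction + enclosed defect total, reduced mod 2*pi (induced orientation)
final angle = (17/12)*pi - pi/4 = (7/6)*pi (mod 2*pi)

Answer: final direction angle = (7/6)*pi


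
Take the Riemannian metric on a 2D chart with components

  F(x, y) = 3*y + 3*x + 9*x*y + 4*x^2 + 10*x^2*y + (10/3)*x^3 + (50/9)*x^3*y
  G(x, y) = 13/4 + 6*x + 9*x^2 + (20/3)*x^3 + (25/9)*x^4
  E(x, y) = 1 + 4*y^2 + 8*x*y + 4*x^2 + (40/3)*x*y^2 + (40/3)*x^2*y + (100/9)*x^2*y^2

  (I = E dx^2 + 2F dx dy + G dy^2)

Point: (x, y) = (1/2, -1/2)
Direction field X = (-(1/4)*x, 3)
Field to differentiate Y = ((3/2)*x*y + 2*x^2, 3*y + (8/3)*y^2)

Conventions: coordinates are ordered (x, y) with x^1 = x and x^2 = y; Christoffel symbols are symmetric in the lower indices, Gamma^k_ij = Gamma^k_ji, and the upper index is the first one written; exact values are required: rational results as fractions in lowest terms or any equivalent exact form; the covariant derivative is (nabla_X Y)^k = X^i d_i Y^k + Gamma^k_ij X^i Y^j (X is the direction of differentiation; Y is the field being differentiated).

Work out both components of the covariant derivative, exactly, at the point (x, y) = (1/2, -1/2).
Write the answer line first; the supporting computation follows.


Answer: (nabla_X Y)^x = 275089/141024, (nabla_X Y)^y = 105827/70512

E = 61/36, F = -175/72, G = 1369/144 at the point
E_x = -5/9, E_y = -55/9, F_x = -25/12, F_y = 385/36, G_x = 385/18, G_y = 0
EG - F^2 = 1469/144;  g^inv = (144/1469) * [[1369/144, 175/72], [175/72, 61/36]]
first-kind symbols [ij,l] = (1/2)(d_i g_jl + d_j g_il - d_l g_ij): [xx,x] = E_x/2 = -5/18, [xx,y] = F_x - E_y/2 = 35/36, [xy,x] = E_y/2 = -55/18, [xy,y] = G_x/2 = 385/36, [yy,x] = F_y - G_x/2 = 0, [yy,y] = G_y/2 = 0
Gamma^x_ij = (G*[ij,x] - F*[ij,y])/(EG - F^2), Gamma^y_ij = (E*[ij,y] - F*[ij,x])/(EG - F^2)
Gamma_xxx = -40/1469, Gamma_xxy = -440/1469, Gamma_xyy = 0, Gamma_yxx = 140/1469, Gamma_yxy = 1540/1469, Gamma_yyy = 0
X = (-1/8, 3), Y = (1/8, -5/6) at the point


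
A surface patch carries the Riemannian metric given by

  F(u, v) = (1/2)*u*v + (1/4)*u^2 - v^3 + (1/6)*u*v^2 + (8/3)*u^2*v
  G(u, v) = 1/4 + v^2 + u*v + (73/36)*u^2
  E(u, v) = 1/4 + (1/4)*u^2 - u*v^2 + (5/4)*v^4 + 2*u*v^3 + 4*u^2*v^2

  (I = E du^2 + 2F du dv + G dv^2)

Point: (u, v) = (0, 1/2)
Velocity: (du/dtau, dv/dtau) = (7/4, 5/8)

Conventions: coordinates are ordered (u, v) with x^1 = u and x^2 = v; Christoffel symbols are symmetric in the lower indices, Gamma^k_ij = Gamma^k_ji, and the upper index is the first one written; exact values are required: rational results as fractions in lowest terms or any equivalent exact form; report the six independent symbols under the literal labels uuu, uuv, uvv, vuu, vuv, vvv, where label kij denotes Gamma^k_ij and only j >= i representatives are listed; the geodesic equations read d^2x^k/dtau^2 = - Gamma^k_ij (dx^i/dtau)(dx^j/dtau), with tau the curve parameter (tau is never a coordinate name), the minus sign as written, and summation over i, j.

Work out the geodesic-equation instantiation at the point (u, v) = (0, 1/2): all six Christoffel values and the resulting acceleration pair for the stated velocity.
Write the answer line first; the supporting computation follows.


Answer: Gamma_uuu = -1/57, Gamma_uuv = 24/19, Gamma_uvv = -56/19, Gamma_vuu = -7/152, Gamma_vuv = 31/38, Gamma_vvv = 5/19; accelerations (d^2u/dtau^2, d^2v/dtau^2) = (-1421/912, -4247/2432)

E = 21/64, F = -1/8, G = 1/2 at the point
E_u = 0, E_v = 5/8, F_u = 7/24, F_v = -3/4, G_u = 1/2, G_v = 1
EG - F^2 = 19/128;  g^inv = (128/19) * [[1/2, 1/8], [1/8, 21/64]]
first-kind symbols [ij,l] = (1/2)(d_i g_jl + d_j g_il - d_l g_ij): [uu,u] = E_u/2 = 0, [uu,v] = F_u - E_v/2 = -1/48, [uv,u] = E_v/2 = 5/16, [uv,v] = G_u/2 = 1/4, [vv,u] = F_v - G_u/2 = -1, [vv,v] = G_v/2 = 1/2
Gamma^u_ij = (G*[ij,u] - F*[ij,v])/(EG - F^2), Gamma^v_ij = (E*[ij,v] - F*[ij,u])/(EG - F^2)
Gamma_uuu = -1/57, Gamma_uuv = 24/19, Gamma_uvv = -56/19, Gamma_vuu = -7/152, Gamma_vuv = 31/38, Gamma_vvv = 5/19
d^2u/dtau^2 = -(Gamma_uuu*(7/4)^2 + 2*Gamma_uuv*(7/4)*(5/8) + Gamma_uvv*(5/8)^2) = -1421/912
d^2v/dtau^2 = -(Gamma_vuu*(7/4)^2 + 2*Gamma_vuv*(7/4)*(5/8) + Gamma_vvv*(5/8)^2) = -4247/2432


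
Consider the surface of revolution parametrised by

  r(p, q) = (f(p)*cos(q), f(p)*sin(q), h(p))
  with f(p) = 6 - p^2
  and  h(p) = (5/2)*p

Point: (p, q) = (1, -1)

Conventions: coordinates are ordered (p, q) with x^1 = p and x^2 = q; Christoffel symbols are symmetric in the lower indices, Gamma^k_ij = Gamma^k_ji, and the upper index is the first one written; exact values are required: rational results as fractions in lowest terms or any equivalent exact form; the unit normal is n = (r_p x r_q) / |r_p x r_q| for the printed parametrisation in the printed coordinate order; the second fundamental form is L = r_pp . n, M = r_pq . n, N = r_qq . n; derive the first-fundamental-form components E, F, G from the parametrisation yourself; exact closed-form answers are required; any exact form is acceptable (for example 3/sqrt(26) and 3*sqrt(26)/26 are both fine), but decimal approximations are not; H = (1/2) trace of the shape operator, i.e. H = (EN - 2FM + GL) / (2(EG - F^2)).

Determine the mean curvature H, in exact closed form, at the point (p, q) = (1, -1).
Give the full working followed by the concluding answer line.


f = 5, f' = -2, f'' = -2, h' = 5/2, h'' = 0
E = 41/4, F = 0, G = 25; answer radicand W^2 = 41/4
unnormalised second-form numerators: l = 5, m = 0, n = 25/2; L = l/sqrt(41/4), and similarly M = m/sqrt(W^2), N = n/sqrt(W^2)
H = (E*n - 2*F*m + G*l) / (2*(EG - F^2)*sqrt(W^2)); E*n - 2*F*m + G*l = 2025/8, EG - F^2 = 1025/4, so H = (81/164)/sqrt(41/4)

Answer: H = 81*sqrt(41)/3362
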